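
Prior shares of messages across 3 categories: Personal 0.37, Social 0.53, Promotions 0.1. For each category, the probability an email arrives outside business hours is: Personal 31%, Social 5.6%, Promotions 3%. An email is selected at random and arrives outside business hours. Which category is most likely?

Personal

Compute prior × likelihood for every hypothesis:
  Personal: 0.37 × 0.31 = 0.1147
  Social: 0.53 × 0.056 = 0.02968
  Promotions: 0.1 × 0.03 = 0.003
Normalizing constant = 0.14738.
Largest term belongs to Personal, so Personal is most probable.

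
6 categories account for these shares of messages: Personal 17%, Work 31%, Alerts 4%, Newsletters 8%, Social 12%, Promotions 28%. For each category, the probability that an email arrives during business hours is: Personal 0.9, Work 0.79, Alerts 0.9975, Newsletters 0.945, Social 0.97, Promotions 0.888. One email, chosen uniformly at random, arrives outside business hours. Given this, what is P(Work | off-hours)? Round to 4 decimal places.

Taking complements, P(off-hours | each) = Personal 0.1, Work 0.21, Alerts 0.0025, Newsletters 0.055, Social 0.03, Promotions 0.112.
Unnormalized posteriors (prior × likelihood):
  Personal: 0.17 × 0.1 = 0.017
  Work: 0.31 × 0.21 = 0.0651
  Alerts: 0.04 × 0.0025 = 0.0001
  Newsletters: 0.08 × 0.055 = 0.0044
  Social: 0.12 × 0.03 = 0.0036
  Promotions: 0.28 × 0.112 = 0.03136
Normalizing constant = 0.12156.
P(Work | evidence) = 0.0651 / 0.12156 ≈ 0.5355.

0.5355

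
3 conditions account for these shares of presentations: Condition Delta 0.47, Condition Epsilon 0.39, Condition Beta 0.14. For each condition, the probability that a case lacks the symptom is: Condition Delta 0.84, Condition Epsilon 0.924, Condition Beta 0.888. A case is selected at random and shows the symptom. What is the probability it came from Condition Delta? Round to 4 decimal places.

0.6240

Taking complements, P(symptomatic | each) = Condition Delta 0.16, Condition Epsilon 0.076, Condition Beta 0.112.
By Bayes' rule, posterior ∝ prior × likelihood:
  Condition Delta: 0.47 × 0.16 = 0.0752
  Condition Epsilon: 0.39 × 0.076 = 0.02964
  Condition Beta: 0.14 × 0.112 = 0.01568
Total = 0.12052.
P(Condition Delta | evidence) = 0.0752 / 0.12052 ≈ 0.6240.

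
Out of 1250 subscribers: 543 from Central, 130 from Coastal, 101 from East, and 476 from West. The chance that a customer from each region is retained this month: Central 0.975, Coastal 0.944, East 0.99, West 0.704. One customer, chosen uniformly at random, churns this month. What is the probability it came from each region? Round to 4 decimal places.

Central 0.0834, Coastal 0.0447, East 0.0062, West 0.8657

Taking complements, P(churn | each) = Central 0.025, Coastal 0.056, East 0.01, West 0.296.
By Bayes' rule, posterior ∝ prior × likelihood:
  Central: 0.4344 × 0.025 = 0.01086
  Coastal: 0.104 × 0.056 = 0.005824
  East: 0.0808 × 0.01 = 0.000808
  West: 0.3808 × 0.296 = 0.1127168
Total = 0.1302088.
P(Central | churn) = 0.01086/0.1302088 ≈ 0.0834
P(Coastal | churn) = 0.005824/0.1302088 ≈ 0.0447
P(East | churn) = 0.000808/0.1302088 ≈ 0.0062
P(West | churn) = 0.1127168/0.1302088 ≈ 0.8657
(Check: 0.0834+0.0447+0.0062+0.8657 = 1.0000.)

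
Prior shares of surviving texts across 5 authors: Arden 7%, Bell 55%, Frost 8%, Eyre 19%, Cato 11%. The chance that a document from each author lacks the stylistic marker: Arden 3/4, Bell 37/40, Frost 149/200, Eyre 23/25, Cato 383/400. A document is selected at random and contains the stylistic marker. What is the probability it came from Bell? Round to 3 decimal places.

Taking complements, P(marker | each) = Arden 0.25, Bell 0.075, Frost 0.255, Eyre 0.08, Cato 0.0425.
Prior × likelihood for each hypothesis:
  Arden: 0.07 × 0.25 = 0.0175
  Bell: 0.55 × 0.075 = 0.04125
  Frost: 0.08 × 0.255 = 0.0204
  Eyre: 0.19 × 0.08 = 0.0152
  Cato: 0.11 × 0.0425 = 0.004675
Sum = 0.099025.
P(Bell | evidence) = 0.04125 / 0.099025 ≈ 0.417.

0.417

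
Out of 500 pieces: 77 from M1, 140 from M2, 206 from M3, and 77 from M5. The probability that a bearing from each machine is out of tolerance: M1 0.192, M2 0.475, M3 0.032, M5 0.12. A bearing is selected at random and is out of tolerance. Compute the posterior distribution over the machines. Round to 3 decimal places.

M1 0.152, M2 0.685, M3 0.068, M5 0.095

Compute prior × likelihood for every hypothesis:
  M1: 0.154 × 0.192 = 0.029568
  M2: 0.28 × 0.475 = 0.133
  M3: 0.412 × 0.032 = 0.013184
  M5: 0.154 × 0.12 = 0.01848
Sum = 0.194232.
P(M1 | oversize) = 0.029568/0.194232 ≈ 0.152
P(M2 | oversize) = 0.133/0.194232 ≈ 0.685
P(M3 | oversize) = 0.013184/0.194232 ≈ 0.068
P(M5 | oversize) = 0.01848/0.194232 ≈ 0.095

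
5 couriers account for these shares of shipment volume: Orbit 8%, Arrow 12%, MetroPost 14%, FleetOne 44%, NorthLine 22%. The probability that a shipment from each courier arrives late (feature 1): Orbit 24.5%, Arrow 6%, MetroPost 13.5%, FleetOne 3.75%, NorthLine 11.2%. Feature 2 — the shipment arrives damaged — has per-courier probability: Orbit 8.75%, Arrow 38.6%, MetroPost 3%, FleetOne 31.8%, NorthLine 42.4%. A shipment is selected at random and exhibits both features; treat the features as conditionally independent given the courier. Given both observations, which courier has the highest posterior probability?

Compute prior × likelihood for every hypothesis:
  Orbit: 0.08 × 0.245 × 0.0875 = 0.001715
  Arrow: 0.12 × 0.06 × 0.386 = 0.0027792
  MetroPost: 0.14 × 0.135 × 0.03 = 0.000567
  FleetOne: 0.44 × 0.0375 × 0.318 = 0.005247
  NorthLine: 0.22 × 0.112 × 0.424 = 0.01044736
Normalizing constant = 0.02075556.
Largest term belongs to NorthLine, so NorthLine is most probable.

NorthLine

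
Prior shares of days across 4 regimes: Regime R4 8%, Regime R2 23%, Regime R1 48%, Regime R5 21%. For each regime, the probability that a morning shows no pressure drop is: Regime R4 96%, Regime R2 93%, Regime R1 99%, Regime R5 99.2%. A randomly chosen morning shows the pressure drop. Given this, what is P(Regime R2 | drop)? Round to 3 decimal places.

Taking complements, P(drop | each) = Regime R4 0.04, Regime R2 0.07, Regime R1 0.01, Regime R5 0.008.
Prior × likelihood for each hypothesis:
  Regime R4: 0.08 × 0.04 = 0.0032
  Regime R2: 0.23 × 0.07 = 0.0161
  Regime R1: 0.48 × 0.01 = 0.0048
  Regime R5: 0.21 × 0.008 = 0.00168
Total = 0.02578.
P(Regime R2 | evidence) = 0.0161 / 0.02578 ≈ 0.625.

0.625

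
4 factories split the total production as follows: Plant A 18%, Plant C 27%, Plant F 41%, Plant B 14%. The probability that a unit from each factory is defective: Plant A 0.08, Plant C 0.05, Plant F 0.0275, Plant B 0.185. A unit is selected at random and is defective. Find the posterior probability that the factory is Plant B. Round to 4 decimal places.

0.3980

By Bayes' rule, posterior ∝ prior × likelihood:
  Plant A: 0.18 × 0.08 = 0.0144
  Plant C: 0.27 × 0.05 = 0.0135
  Plant F: 0.41 × 0.0275 = 0.011275
  Plant B: 0.14 × 0.185 = 0.0259
Normalizing constant = 0.065075.
P(Plant B | evidence) = 0.0259 / 0.065075 ≈ 0.3980.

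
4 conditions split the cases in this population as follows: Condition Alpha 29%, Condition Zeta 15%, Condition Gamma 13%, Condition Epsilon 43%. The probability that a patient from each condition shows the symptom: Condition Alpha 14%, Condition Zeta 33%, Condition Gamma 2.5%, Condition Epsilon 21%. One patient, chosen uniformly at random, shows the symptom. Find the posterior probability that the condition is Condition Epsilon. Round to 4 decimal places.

0.4917

Unnormalized posteriors (prior × likelihood):
  Condition Alpha: 0.29 × 0.14 = 0.0406
  Condition Zeta: 0.15 × 0.33 = 0.0495
  Condition Gamma: 0.13 × 0.025 = 0.00325
  Condition Epsilon: 0.43 × 0.21 = 0.0903
Total = 0.18365.
P(Condition Epsilon | evidence) = 0.0903 / 0.18365 ≈ 0.4917.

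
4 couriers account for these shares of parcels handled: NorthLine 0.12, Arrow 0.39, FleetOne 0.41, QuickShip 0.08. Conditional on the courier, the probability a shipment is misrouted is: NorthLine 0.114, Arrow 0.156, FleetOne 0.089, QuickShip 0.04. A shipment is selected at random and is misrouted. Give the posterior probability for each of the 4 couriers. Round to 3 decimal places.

By Bayes' rule, posterior ∝ prior × likelihood:
  NorthLine: 0.12 × 0.114 = 0.01368
  Arrow: 0.39 × 0.156 = 0.06084
  FleetOne: 0.41 × 0.089 = 0.03649
  QuickShip: 0.08 × 0.04 = 0.0032
Total = 0.11421.
P(NorthLine | misrouted) = 0.01368/0.11421 ≈ 0.120
P(Arrow | misrouted) = 0.06084/0.11421 ≈ 0.533
P(FleetOne | misrouted) = 0.03649/0.11421 ≈ 0.319
P(QuickShip | misrouted) = 0.0032/0.11421 ≈ 0.028
(Check: 0.120+0.533+0.319+0.028 = 1.000.)

NorthLine 0.120, Arrow 0.533, FleetOne 0.319, QuickShip 0.028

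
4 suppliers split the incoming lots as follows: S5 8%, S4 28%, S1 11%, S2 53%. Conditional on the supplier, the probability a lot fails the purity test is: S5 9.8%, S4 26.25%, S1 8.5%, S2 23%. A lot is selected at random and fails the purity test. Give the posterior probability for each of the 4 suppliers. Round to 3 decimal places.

S5 0.037, S4 0.346, S1 0.044, S2 0.573

Compute prior × likelihood for every hypothesis:
  S5: 0.08 × 0.098 = 0.00784
  S4: 0.28 × 0.2625 = 0.0735
  S1: 0.11 × 0.085 = 0.00935
  S2: 0.53 × 0.23 = 0.1219
Sum = 0.21259.
P(S5 | off-spec) = 0.00784/0.21259 ≈ 0.037
P(S4 | off-spec) = 0.0735/0.21259 ≈ 0.346
P(S1 | off-spec) = 0.00935/0.21259 ≈ 0.044
P(S2 | off-spec) = 0.1219/0.21259 ≈ 0.573
(Check: 0.037+0.346+0.044+0.573 = 1.000.)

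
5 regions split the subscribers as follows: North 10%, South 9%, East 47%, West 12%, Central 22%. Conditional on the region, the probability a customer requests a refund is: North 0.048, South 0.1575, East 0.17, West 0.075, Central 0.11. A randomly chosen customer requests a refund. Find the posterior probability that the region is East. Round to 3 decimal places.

By Bayes' rule, posterior ∝ prior × likelihood:
  North: 0.1 × 0.048 = 0.0048
  South: 0.09 × 0.1575 = 0.014175
  East: 0.47 × 0.17 = 0.0799
  West: 0.12 × 0.075 = 0.009
  Central: 0.22 × 0.11 = 0.0242
Normalizing constant = 0.132075.
P(East | evidence) = 0.0799 / 0.132075 ≈ 0.605.

0.605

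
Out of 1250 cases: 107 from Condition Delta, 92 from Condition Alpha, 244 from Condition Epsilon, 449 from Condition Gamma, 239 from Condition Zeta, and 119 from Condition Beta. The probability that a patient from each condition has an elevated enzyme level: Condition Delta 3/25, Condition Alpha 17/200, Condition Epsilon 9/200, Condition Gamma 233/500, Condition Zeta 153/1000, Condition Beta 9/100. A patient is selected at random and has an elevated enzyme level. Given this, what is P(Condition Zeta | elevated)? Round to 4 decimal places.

0.1269

Compute prior × likelihood for every hypothesis:
  Condition Delta: 0.0856 × 0.12 = 0.010272
  Condition Alpha: 0.0736 × 0.085 = 0.006256
  Condition Epsilon: 0.1952 × 0.045 = 0.008784
  Condition Gamma: 0.3592 × 0.466 = 0.1673872
  Condition Zeta: 0.1912 × 0.153 = 0.0292536
  Condition Beta: 0.0952 × 0.09 = 0.008568
Total = 0.2305208.
P(Condition Zeta | evidence) = 0.0292536 / 0.2305208 ≈ 0.1269.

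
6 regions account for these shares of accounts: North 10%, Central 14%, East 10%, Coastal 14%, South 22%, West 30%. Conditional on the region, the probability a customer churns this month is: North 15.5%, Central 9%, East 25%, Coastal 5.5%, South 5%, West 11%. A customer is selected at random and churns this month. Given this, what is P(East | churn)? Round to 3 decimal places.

0.239

By Bayes' rule, posterior ∝ prior × likelihood:
  North: 0.1 × 0.155 = 0.0155
  Central: 0.14 × 0.09 = 0.0126
  East: 0.1 × 0.25 = 0.025
  Coastal: 0.14 × 0.055 = 0.0077
  South: 0.22 × 0.05 = 0.011
  West: 0.3 × 0.11 = 0.033
Sum = 0.1048.
P(East | evidence) = 0.025 / 0.1048 ≈ 0.239.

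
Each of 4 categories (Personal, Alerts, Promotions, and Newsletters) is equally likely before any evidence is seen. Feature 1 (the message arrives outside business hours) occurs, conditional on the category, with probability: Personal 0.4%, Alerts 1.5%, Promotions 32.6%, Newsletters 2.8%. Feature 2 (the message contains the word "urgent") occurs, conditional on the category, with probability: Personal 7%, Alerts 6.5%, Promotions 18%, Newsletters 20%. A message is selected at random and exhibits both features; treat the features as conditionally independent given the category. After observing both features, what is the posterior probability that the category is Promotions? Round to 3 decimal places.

0.895

With a uniform prior (1/4 each), posterior ∝ likelihood:
  Personal: 0.004 × 0.07 = 0.00028
  Alerts: 0.015 × 0.065 = 0.000975
  Promotions: 0.326 × 0.18 = 0.05868
  Newsletters: 0.028 × 0.2 = 0.0056
Total = 0.065535.
P(Promotions | evidence) = 0.05868 / 0.065535 ≈ 0.895.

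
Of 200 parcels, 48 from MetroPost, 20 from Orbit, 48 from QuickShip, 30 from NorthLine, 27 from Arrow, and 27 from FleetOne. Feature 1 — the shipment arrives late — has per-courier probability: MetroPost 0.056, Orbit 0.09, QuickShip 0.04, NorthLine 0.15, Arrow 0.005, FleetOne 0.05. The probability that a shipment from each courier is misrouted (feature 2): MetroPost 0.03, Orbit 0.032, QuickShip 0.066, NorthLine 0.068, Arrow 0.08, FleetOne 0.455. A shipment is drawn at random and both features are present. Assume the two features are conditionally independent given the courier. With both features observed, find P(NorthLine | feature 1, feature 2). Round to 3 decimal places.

By Bayes' rule, posterior ∝ prior × likelihood:
  MetroPost: 0.24 × 0.056 × 0.03 = 0.0004032
  Orbit: 0.1 × 0.09 × 0.032 = 0.000288
  QuickShip: 0.24 × 0.04 × 0.066 = 0.0006336
  NorthLine: 0.15 × 0.15 × 0.068 = 0.00153
  Arrow: 0.135 × 0.005 × 0.08 = 0.000054
  FleetOne: 0.135 × 0.05 × 0.455 = 0.00307125
Sum = 0.00598005.
P(NorthLine | evidence) = 0.00153 / 0.00598005 ≈ 0.256.

0.256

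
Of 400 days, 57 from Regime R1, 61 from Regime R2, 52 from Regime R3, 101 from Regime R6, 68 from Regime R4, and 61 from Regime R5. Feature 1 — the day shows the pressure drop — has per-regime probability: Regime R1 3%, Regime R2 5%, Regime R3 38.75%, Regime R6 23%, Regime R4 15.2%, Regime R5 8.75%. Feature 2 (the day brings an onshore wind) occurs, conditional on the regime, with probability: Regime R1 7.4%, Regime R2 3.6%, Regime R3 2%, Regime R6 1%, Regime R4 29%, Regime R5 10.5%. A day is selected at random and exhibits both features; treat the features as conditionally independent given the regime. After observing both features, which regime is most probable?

Prior × likelihood for each hypothesis:
  Regime R1: 0.1425 × 0.03 × 0.074 = 0.00031635
  Regime R2: 0.1525 × 0.05 × 0.036 = 0.0002745
  Regime R3: 0.13 × 0.3875 × 0.02 = 0.0010075
  Regime R6: 0.2525 × 0.23 × 0.01 = 0.00058075
  Regime R4: 0.17 × 0.152 × 0.29 = 0.0074936
  Regime R5: 0.1525 × 0.0875 × 0.105 = 0.00140109375
Normalizing constant = 0.01107379375.
Largest term belongs to Regime R4, so Regime R4 is most probable.

Regime R4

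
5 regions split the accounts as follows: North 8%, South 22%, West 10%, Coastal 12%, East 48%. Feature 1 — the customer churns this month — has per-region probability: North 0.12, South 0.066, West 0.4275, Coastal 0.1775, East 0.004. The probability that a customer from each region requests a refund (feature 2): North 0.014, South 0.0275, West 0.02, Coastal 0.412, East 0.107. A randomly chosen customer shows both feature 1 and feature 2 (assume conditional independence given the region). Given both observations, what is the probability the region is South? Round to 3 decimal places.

Prior × likelihood for each hypothesis:
  North: 0.08 × 0.12 × 0.014 = 0.0001344
  South: 0.22 × 0.066 × 0.0275 = 0.0003993
  West: 0.1 × 0.4275 × 0.02 = 0.000855
  Coastal: 0.12 × 0.1775 × 0.412 = 0.0087756
  East: 0.48 × 0.004 × 0.107 = 0.00020544
Sum = 0.01036974.
P(South | evidence) = 0.0003993 / 0.01036974 ≈ 0.039.

0.039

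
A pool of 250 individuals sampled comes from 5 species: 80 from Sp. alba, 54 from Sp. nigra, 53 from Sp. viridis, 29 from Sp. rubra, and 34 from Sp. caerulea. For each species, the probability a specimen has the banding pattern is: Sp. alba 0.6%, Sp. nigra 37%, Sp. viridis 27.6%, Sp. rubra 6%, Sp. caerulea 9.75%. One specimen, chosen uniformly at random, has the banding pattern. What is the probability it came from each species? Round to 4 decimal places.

Compute prior × likelihood for every hypothesis:
  Sp. alba: 0.32 × 0.006 = 0.00192
  Sp. nigra: 0.216 × 0.37 = 0.07992
  Sp. viridis: 0.212 × 0.276 = 0.058512
  Sp. rubra: 0.116 × 0.06 = 0.00696
  Sp. caerulea: 0.136 × 0.0975 = 0.01326
Sum = 0.160572.
P(Sp. alba | banded) = 0.00192/0.160572 ≈ 0.0120
P(Sp. nigra | banded) = 0.07992/0.160572 ≈ 0.4977
P(Sp. viridis | banded) = 0.058512/0.160572 ≈ 0.3644
P(Sp. rubra | banded) = 0.00696/0.160572 ≈ 0.0433
P(Sp. caerulea | banded) = 0.01326/0.160572 ≈ 0.0826

Sp. alba 0.0120, Sp. nigra 0.4977, Sp. viridis 0.3644, Sp. rubra 0.0433, Sp. caerulea 0.0826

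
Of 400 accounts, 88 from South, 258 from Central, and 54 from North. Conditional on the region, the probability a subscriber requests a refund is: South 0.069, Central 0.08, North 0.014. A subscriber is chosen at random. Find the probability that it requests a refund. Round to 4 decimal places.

0.0687

Compute prior × likelihood for every hypothesis:
  South: 0.22 × 0.069 = 0.01518
  Central: 0.645 × 0.08 = 0.0516
  North: 0.135 × 0.014 = 0.00189
P(refund) = 0.01518 + 0.0516 + 0.00189 = 0.06867 → 0.0687.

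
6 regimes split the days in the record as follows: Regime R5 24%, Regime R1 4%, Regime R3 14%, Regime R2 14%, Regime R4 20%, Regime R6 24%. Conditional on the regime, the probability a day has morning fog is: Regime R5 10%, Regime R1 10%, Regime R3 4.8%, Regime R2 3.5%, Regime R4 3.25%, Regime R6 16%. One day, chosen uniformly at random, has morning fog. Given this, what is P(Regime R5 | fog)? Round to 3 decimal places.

Compute prior × likelihood for every hypothesis:
  Regime R5: 0.24 × 0.1 = 0.024
  Regime R1: 0.04 × 0.1 = 0.004
  Regime R3: 0.14 × 0.048 = 0.00672
  Regime R2: 0.14 × 0.035 = 0.0049
  Regime R4: 0.2 × 0.0325 = 0.0065
  Regime R6: 0.24 × 0.16 = 0.0384
Normalizing constant = 0.08452.
P(Regime R5 | evidence) = 0.024 / 0.08452 ≈ 0.284.

0.284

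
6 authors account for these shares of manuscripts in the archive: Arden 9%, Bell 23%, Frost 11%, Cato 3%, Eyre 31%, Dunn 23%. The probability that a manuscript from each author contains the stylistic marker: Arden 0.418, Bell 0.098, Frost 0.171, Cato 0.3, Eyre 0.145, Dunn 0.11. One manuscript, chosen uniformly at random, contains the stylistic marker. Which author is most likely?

Prior × likelihood for each hypothesis:
  Arden: 0.09 × 0.418 = 0.03762
  Bell: 0.23 × 0.098 = 0.02254
  Frost: 0.11 × 0.171 = 0.01881
  Cato: 0.03 × 0.3 = 0.009
  Eyre: 0.31 × 0.145 = 0.04495
  Dunn: 0.23 × 0.11 = 0.0253
Total = 0.15822.
Largest term belongs to Eyre, so Eyre is most probable.

Eyre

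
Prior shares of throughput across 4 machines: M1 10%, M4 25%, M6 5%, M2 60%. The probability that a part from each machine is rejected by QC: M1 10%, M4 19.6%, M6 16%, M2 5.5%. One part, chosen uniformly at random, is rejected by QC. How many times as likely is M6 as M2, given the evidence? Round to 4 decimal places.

0.2424

By Bayes' rule, posterior ∝ prior × likelihood:
  M1: 0.1 × 0.1 = 0.01
  M4: 0.25 × 0.196 = 0.049
  M6: 0.05 × 0.16 = 0.008
  M2: 0.6 × 0.055 = 0.033
Normalizing constant = 0.1.
The ratio is 0.008 / 0.033 (the normalizer cancels) = 0.2424.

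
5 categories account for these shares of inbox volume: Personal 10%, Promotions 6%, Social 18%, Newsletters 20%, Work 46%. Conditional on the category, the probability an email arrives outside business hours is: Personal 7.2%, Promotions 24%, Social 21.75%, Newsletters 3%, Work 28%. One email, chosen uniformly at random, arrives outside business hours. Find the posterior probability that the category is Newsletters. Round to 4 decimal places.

Compute prior × likelihood for every hypothesis:
  Personal: 0.1 × 0.072 = 0.0072
  Promotions: 0.06 × 0.24 = 0.0144
  Social: 0.18 × 0.2175 = 0.03915
  Newsletters: 0.2 × 0.03 = 0.006
  Work: 0.46 × 0.28 = 0.1288
Normalizing constant = 0.19555.
P(Newsletters | evidence) = 0.006 / 0.19555 ≈ 0.0307.

0.0307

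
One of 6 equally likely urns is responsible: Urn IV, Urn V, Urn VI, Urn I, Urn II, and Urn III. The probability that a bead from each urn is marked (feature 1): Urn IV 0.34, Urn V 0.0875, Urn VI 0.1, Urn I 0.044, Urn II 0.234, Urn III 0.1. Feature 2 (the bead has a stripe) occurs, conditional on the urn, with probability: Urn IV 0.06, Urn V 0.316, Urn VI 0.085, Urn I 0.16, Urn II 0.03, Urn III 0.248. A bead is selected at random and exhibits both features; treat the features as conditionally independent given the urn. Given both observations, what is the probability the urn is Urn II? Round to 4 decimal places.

Since the prior is uniform, the posterior is proportional to the likelihood:
  Urn IV: 0.34 × 0.06 = 0.0204
  Urn V: 0.0875 × 0.316 = 0.02765
  Urn VI: 0.1 × 0.085 = 0.0085
  Urn I: 0.044 × 0.16 = 0.00704
  Urn II: 0.234 × 0.03 = 0.00702
  Urn III: 0.1 × 0.248 = 0.0248
Sum = 0.09541.
P(Urn II | evidence) = 0.00702 / 0.09541 ≈ 0.0736.

0.0736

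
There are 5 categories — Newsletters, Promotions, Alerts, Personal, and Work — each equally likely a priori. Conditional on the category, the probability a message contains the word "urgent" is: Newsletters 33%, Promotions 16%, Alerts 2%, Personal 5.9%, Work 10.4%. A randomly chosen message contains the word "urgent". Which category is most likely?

With a uniform prior (1/5 each), posterior ∝ likelihood:
  Newsletters: 0.33
  Promotions: 0.16
  Alerts: 0.02
  Personal: 0.059
  Work: 0.104
Total = 0.673.
Largest term belongs to Newsletters, so Newsletters is most probable.

Newsletters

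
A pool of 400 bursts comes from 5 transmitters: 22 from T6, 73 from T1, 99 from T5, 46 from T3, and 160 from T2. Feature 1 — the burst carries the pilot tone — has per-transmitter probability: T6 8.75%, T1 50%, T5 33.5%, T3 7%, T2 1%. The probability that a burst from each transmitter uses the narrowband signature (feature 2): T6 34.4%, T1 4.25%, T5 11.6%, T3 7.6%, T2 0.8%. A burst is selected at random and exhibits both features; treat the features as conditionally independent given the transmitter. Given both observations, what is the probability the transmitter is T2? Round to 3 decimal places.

By Bayes' rule, posterior ∝ prior × likelihood:
  T6: 0.055 × 0.0875 × 0.344 = 0.0016555
  T1: 0.1825 × 0.5 × 0.0425 = 0.003878125
  T5: 0.2475 × 0.335 × 0.116 = 0.00961785
  T3: 0.115 × 0.07 × 0.076 = 0.0006118
  T2: 0.4 × 0.01 × 0.008 = 0.000032
Total = 0.015795275.
P(T2 | evidence) = 0.000032 / 0.015795275 ≈ 0.002.

0.002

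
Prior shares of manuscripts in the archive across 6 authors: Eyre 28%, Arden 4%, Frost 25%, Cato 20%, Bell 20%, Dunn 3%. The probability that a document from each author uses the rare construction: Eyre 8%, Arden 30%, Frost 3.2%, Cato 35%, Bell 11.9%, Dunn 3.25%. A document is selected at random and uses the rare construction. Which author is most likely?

Cato

Unnormalized posteriors (prior × likelihood):
  Eyre: 0.28 × 0.08 = 0.0224
  Arden: 0.04 × 0.3 = 0.012
  Frost: 0.25 × 0.032 = 0.008
  Cato: 0.2 × 0.35 = 0.07
  Bell: 0.2 × 0.119 = 0.0238
  Dunn: 0.03 × 0.0325 = 0.000975
Total = 0.137175.
Largest term belongs to Cato, so Cato is most probable.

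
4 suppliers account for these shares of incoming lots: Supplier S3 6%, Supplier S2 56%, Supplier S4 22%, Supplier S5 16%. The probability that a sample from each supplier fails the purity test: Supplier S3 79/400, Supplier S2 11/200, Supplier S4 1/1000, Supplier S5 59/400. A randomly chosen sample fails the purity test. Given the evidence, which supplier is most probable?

Supplier S2

Prior × likelihood for each hypothesis:
  Supplier S3: 0.06 × 0.1975 = 0.01185
  Supplier S2: 0.56 × 0.055 = 0.0308
  Supplier S4: 0.22 × 0.001 = 0.00022
  Supplier S5: 0.16 × 0.1475 = 0.0236
Total = 0.06647.
Largest term belongs to Supplier S2, so Supplier S2 is most probable.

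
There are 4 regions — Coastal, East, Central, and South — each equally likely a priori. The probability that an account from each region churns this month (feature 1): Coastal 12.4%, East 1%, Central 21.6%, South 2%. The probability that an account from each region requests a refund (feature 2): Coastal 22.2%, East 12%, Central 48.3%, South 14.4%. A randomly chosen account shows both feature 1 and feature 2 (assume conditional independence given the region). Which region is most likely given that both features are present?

Central

Since the prior is uniform, the posterior is proportional to the likelihood:
  Coastal: 0.124 × 0.222 = 0.027528
  East: 0.01 × 0.12 = 0.0012
  Central: 0.216 × 0.483 = 0.104328
  South: 0.02 × 0.144 = 0.00288
Total = 0.135936.
Largest term belongs to Central, so Central is most probable.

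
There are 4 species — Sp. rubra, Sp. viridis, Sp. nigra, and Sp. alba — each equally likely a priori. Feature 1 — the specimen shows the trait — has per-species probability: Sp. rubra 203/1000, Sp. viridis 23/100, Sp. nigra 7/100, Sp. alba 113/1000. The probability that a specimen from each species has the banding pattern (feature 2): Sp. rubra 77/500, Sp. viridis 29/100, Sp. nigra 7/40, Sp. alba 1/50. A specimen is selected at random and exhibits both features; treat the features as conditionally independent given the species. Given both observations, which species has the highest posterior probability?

Sp. viridis

With a uniform prior (1/4 each), posterior ∝ likelihood:
  Sp. rubra: 0.203 × 0.154 = 0.031262
  Sp. viridis: 0.23 × 0.29 = 0.0667
  Sp. nigra: 0.07 × 0.175 = 0.01225
  Sp. alba: 0.113 × 0.02 = 0.00226
Normalizing constant = 0.112472.
Largest term belongs to Sp. viridis, so Sp. viridis is most probable.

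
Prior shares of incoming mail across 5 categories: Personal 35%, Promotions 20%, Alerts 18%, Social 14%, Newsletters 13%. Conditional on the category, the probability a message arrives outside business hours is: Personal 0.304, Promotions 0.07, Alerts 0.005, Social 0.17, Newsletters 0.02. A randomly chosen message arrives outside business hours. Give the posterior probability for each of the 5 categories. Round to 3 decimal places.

Personal 0.720, Promotions 0.095, Alerts 0.006, Social 0.161, Newsletters 0.018

By Bayes' rule, posterior ∝ prior × likelihood:
  Personal: 0.35 × 0.304 = 0.1064
  Promotions: 0.2 × 0.07 = 0.014
  Alerts: 0.18 × 0.005 = 0.0009
  Social: 0.14 × 0.17 = 0.0238
  Newsletters: 0.13 × 0.02 = 0.0026
Sum = 0.1477.
P(Personal | off-hours) = 0.1064/0.1477 ≈ 0.720
P(Promotions | off-hours) = 0.014/0.1477 ≈ 0.095
P(Alerts | off-hours) = 0.0009/0.1477 ≈ 0.006
P(Social | off-hours) = 0.0238/0.1477 ≈ 0.161
P(Newsletters | off-hours) = 0.0026/0.1477 ≈ 0.018
(Check: 0.720+0.095+0.006+0.161+0.018 = 1.000.)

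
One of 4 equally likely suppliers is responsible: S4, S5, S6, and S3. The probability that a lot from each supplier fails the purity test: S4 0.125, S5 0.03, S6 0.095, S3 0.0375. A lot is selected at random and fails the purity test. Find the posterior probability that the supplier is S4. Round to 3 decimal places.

0.435

With a uniform prior (1/4 each), posterior ∝ likelihood:
  S4: 0.125
  S5: 0.03
  S6: 0.095
  S3: 0.0375
Total = 0.2875.
P(S4 | evidence) = 0.125 / 0.2875 ≈ 0.435.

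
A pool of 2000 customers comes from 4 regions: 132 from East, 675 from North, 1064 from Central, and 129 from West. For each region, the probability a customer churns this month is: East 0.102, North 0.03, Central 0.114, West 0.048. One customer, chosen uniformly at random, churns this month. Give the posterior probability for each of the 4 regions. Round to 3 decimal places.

Compute prior × likelihood for every hypothesis:
  East: 0.066 × 0.102 = 0.006732
  North: 0.3375 × 0.03 = 0.010125
  Central: 0.532 × 0.114 = 0.060648
  West: 0.0645 × 0.048 = 0.003096
Total = 0.080601.
P(East | churn) = 0.006732/0.080601 ≈ 0.084
P(North | churn) = 0.010125/0.080601 ≈ 0.126
P(Central | churn) = 0.060648/0.080601 ≈ 0.752
P(West | churn) = 0.003096/0.080601 ≈ 0.038
(Check: 0.084+0.126+0.752+0.038 = 1.000.)

East 0.084, North 0.126, Central 0.752, West 0.038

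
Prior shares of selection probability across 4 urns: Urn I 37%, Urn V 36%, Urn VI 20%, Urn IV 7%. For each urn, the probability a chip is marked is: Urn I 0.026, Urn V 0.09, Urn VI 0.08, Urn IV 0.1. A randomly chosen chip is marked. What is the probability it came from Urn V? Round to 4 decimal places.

0.4983

Compute prior × likelihood for every hypothesis:
  Urn I: 0.37 × 0.026 = 0.00962
  Urn V: 0.36 × 0.09 = 0.0324
  Urn VI: 0.2 × 0.08 = 0.016
  Urn IV: 0.07 × 0.1 = 0.007
Total = 0.06502.
P(Urn V | evidence) = 0.0324 / 0.06502 ≈ 0.4983.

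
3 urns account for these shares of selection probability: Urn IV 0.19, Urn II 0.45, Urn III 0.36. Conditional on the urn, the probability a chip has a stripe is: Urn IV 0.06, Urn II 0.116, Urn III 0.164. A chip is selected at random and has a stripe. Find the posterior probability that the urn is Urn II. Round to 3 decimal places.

0.426

Unnormalized posteriors (prior × likelihood):
  Urn IV: 0.19 × 0.06 = 0.0114
  Urn II: 0.45 × 0.116 = 0.0522
  Urn III: 0.36 × 0.164 = 0.05904
Normalizing constant = 0.12264.
P(Urn II | evidence) = 0.0522 / 0.12264 ≈ 0.426.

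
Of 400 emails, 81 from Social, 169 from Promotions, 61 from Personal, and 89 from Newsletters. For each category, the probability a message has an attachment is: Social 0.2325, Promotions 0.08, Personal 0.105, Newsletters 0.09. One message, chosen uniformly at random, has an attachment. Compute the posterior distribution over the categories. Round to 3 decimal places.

By Bayes' rule, posterior ∝ prior × likelihood:
  Social: 0.2025 × 0.2325 = 0.04708125
  Promotions: 0.4225 × 0.08 = 0.0338
  Personal: 0.1525 × 0.105 = 0.0160125
  Newsletters: 0.2225 × 0.09 = 0.020025
Normalizing constant = 0.11691875.
P(Social | attachment) = 0.04708125/0.11691875 ≈ 0.403
P(Promotions | attachment) = 0.0338/0.11691875 ≈ 0.289
P(Personal | attachment) = 0.0160125/0.11691875 ≈ 0.137
P(Newsletters | attachment) = 0.020025/0.11691875 ≈ 0.171

Social 0.403, Promotions 0.289, Personal 0.137, Newsletters 0.171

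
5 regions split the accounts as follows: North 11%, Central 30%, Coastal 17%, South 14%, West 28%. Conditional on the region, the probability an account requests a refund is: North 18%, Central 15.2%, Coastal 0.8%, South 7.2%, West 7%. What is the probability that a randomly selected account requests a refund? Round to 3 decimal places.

Unnormalized posteriors (prior × likelihood):
  North: 0.11 × 0.18 = 0.0198
  Central: 0.3 × 0.152 = 0.0456
  Coastal: 0.17 × 0.008 = 0.00136
  South: 0.14 × 0.072 = 0.01008
  West: 0.28 × 0.07 = 0.0196
P(refund) = 0.0198 + 0.0456 + 0.00136 + 0.01008 + 0.0196 = 0.09644 → 0.096.

0.096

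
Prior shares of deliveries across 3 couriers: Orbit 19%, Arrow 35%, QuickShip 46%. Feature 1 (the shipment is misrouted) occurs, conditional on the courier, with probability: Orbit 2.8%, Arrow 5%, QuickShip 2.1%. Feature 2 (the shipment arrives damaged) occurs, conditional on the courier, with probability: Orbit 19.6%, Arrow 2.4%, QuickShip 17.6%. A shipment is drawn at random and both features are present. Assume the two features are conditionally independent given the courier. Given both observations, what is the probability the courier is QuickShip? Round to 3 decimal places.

Unnormalized posteriors (prior × likelihood):
  Orbit: 0.19 × 0.028 × 0.196 = 0.00104272
  Arrow: 0.35 × 0.05 × 0.024 = 0.00042
  QuickShip: 0.46 × 0.021 × 0.176 = 0.00170016
Total = 0.00316288.
P(QuickShip | evidence) = 0.00170016 / 0.00316288 ≈ 0.538.

0.538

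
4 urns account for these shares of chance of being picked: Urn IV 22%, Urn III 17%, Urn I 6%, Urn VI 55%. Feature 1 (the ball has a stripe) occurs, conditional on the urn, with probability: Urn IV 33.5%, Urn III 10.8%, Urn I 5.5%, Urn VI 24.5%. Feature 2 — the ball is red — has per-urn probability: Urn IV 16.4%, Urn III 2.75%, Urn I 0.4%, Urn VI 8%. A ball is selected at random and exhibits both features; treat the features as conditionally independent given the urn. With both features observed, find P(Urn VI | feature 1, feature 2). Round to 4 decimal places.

By Bayes' rule, posterior ∝ prior × likelihood:
  Urn IV: 0.22 × 0.335 × 0.164 = 0.0120868
  Urn III: 0.17 × 0.108 × 0.0275 = 0.0005049
  Urn I: 0.06 × 0.055 × 0.004 = 0.0000132
  Urn VI: 0.55 × 0.245 × 0.08 = 0.01078
Normalizing constant = 0.0233849.
P(Urn VI | evidence) = 0.01078 / 0.0233849 ≈ 0.4610.

0.4610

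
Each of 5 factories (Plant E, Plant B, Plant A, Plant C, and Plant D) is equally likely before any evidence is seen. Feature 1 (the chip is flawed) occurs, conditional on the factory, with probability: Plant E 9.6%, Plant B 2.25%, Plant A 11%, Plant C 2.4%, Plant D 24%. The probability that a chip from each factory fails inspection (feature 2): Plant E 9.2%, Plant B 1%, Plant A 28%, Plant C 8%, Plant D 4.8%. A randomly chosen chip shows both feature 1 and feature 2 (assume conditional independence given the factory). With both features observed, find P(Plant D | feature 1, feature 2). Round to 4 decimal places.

0.2161

With a uniform prior (1/5 each), posterior ∝ likelihood:
  Plant E: 0.096 × 0.092 = 0.008832
  Plant B: 0.0225 × 0.01 = 0.000225
  Plant A: 0.11 × 0.28 = 0.0308
  Plant C: 0.024 × 0.08 = 0.00192
  Plant D: 0.24 × 0.048 = 0.01152
Normalizing constant = 0.053297.
P(Plant D | evidence) = 0.01152 / 0.053297 ≈ 0.2161.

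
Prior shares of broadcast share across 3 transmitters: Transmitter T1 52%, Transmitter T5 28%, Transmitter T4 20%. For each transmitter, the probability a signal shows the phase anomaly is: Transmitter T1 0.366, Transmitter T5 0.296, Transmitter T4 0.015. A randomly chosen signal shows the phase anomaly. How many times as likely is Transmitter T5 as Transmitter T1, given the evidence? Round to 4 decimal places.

0.4355

Unnormalized posteriors (prior × likelihood):
  Transmitter T1: 0.52 × 0.366 = 0.19032
  Transmitter T5: 0.28 × 0.296 = 0.08288
  Transmitter T4: 0.2 × 0.015 = 0.003
Normalizing constant = 0.2762.
The ratio is 0.08288 / 0.19032 (the normalizer cancels) = 0.4355.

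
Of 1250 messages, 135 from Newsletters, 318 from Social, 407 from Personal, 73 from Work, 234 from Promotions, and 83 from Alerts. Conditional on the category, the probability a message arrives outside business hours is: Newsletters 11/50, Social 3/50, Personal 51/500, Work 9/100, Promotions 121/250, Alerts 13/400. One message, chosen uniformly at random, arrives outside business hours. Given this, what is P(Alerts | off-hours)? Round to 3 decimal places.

Prior × likelihood for each hypothesis:
  Newsletters: 0.108 × 0.22 = 0.02376
  Social: 0.2544 × 0.06 = 0.015264
  Personal: 0.3256 × 0.102 = 0.0332112
  Work: 0.0584 × 0.09 = 0.005256
  Promotions: 0.1872 × 0.484 = 0.0906048
  Alerts: 0.0664 × 0.0325 = 0.002158
Total = 0.170254.
P(Alerts | evidence) = 0.002158 / 0.170254 ≈ 0.013.

0.013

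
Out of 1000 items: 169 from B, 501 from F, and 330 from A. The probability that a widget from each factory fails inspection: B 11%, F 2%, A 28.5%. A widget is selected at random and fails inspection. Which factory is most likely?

A

By Bayes' rule, posterior ∝ prior × likelihood:
  B: 0.169 × 0.11 = 0.01859
  F: 0.501 × 0.02 = 0.01002
  A: 0.33 × 0.285 = 0.09405
Normalizing constant = 0.12266.
Largest term belongs to A, so A is most probable.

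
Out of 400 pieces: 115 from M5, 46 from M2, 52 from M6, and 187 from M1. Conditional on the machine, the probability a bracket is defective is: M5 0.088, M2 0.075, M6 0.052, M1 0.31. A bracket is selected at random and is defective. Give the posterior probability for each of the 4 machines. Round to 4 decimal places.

Compute prior × likelihood for every hypothesis:
  M5: 0.2875 × 0.088 = 0.0253
  M2: 0.115 × 0.075 = 0.008625
  M6: 0.13 × 0.052 = 0.00676
  M1: 0.4675 × 0.31 = 0.144925
Normalizing constant = 0.18561.
P(M5 | defective) = 0.0253/0.18561 ≈ 0.1363
P(M2 | defective) = 0.008625/0.18561 ≈ 0.0465
P(M6 | defective) = 0.00676/0.18561 ≈ 0.0364
P(M1 | defective) = 0.144925/0.18561 ≈ 0.7808

M5 0.1363, M2 0.0465, M6 0.0364, M1 0.7808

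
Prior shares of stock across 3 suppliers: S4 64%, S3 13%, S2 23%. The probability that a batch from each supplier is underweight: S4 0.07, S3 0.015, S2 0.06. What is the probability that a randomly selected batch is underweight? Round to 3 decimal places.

0.061

Unnormalized posteriors (prior × likelihood):
  S4: 0.64 × 0.07 = 0.0448
  S3: 0.13 × 0.015 = 0.00195
  S2: 0.23 × 0.06 = 0.0138
P(underweight) = 0.0448 + 0.00195 + 0.0138 = 0.06055 → 0.061.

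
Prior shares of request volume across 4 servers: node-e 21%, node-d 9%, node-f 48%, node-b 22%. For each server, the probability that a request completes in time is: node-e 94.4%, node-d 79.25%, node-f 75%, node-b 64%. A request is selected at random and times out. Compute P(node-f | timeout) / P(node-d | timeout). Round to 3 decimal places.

6.426

Taking complements, P(timeout | each) = node-e 0.056, node-d 0.2075, node-f 0.25, node-b 0.36.
By Bayes' rule, posterior ∝ prior × likelihood:
  node-e: 0.21 × 0.056 = 0.01176
  node-d: 0.09 × 0.2075 = 0.018675
  node-f: 0.48 × 0.25 = 0.12
  node-b: 0.22 × 0.36 = 0.0792
Total = 0.229635.
The ratio is 0.12 / 0.018675 (the normalizer cancels) = 6.426.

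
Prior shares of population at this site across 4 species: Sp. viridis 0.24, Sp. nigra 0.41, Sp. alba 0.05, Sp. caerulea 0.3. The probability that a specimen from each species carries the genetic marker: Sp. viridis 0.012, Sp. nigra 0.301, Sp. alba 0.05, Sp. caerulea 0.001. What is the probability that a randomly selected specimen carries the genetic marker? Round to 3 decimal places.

Prior × likelihood for each hypothesis:
  Sp. viridis: 0.24 × 0.012 = 0.00288
  Sp. nigra: 0.41 × 0.301 = 0.12341
  Sp. alba: 0.05 × 0.05 = 0.0025
  Sp. caerulea: 0.3 × 0.001 = 0.0003
P(marker) = 0.00288 + 0.12341 + 0.0025 + 0.0003 = 0.12909 → 0.129.

0.129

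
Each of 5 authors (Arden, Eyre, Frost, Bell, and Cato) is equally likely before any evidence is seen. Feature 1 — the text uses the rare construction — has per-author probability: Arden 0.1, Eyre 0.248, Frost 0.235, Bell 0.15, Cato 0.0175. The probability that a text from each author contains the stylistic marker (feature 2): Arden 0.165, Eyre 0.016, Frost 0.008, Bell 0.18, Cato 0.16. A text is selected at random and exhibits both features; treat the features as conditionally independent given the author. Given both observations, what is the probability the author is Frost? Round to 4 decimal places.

With a uniform prior (1/5 each), posterior ∝ likelihood:
  Arden: 0.1 × 0.165 = 0.0165
  Eyre: 0.248 × 0.016 = 0.003968
  Frost: 0.235 × 0.008 = 0.00188
  Bell: 0.15 × 0.18 = 0.027
  Cato: 0.0175 × 0.16 = 0.0028
Total = 0.052148.
P(Frost | evidence) = 0.00188 / 0.052148 ≈ 0.0361.

0.0361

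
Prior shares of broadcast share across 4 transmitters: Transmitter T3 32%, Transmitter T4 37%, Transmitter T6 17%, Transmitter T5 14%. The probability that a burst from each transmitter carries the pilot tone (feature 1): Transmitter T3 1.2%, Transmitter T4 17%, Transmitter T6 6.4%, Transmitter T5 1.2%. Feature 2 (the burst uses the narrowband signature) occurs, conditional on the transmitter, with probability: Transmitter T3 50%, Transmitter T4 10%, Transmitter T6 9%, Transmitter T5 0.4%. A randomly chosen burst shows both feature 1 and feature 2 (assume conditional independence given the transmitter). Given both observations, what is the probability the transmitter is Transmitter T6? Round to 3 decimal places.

0.106

Compute prior × likelihood for every hypothesis:
  Transmitter T3: 0.32 × 0.012 × 0.5 = 0.00192
  Transmitter T4: 0.37 × 0.17 × 0.1 = 0.00629
  Transmitter T6: 0.17 × 0.064 × 0.09 = 0.0009792
  Transmitter T5: 0.14 × 0.012 × 0.004 = 0.00000672
Total = 0.00919592.
P(Transmitter T6 | evidence) = 0.0009792 / 0.00919592 ≈ 0.106.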